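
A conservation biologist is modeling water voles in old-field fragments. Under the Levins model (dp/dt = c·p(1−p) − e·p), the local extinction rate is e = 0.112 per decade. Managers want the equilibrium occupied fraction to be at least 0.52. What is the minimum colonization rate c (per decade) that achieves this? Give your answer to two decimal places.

0.23

p* = 1 − e/c ≥ 0.52 requires e/c ≤ 0.4800, i.e. c ≥ e/0.4800.
c_min = 0.112/0.4800 = 0.2333.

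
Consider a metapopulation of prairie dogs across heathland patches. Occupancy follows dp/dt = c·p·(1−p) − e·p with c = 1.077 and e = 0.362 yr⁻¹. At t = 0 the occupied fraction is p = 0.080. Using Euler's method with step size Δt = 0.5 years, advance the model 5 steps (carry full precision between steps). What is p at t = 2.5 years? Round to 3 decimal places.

Update rule: p ← p + [c·p·(1−p) − e·p]·Δt with Δt = 0.5.
p: 0.08000 → 0.10515  (Δp = +0.02515)
p: 0.10515 → 0.13679  (Δp = +0.03164)
p: 0.13679 → 0.17562  (Δp = +0.03883)
p: 0.17562 → 0.22179  (Δp = +0.04618)
p: 0.22179 → 0.27459  (Δp = +0.05280)

0.275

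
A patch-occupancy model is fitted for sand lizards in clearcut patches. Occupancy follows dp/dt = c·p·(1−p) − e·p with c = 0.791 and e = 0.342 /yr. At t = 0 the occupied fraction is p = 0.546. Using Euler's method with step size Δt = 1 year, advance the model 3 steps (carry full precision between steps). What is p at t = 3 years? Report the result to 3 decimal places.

0.564

Update rule: p ← p + [c·p·(1−p) − e·p]·Δt with Δt = 1.
step 1: Δp = +0.00934, p = 0.55534
step 2: Δp = +0.00540, p = 0.56074
step 3: Δp = +0.00306, p = 0.56380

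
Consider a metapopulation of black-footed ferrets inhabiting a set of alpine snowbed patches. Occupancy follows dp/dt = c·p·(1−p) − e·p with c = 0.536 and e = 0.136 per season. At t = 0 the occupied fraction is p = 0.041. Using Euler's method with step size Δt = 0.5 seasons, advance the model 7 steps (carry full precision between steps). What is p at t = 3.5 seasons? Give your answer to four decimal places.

Update rule: p ← p + [c·p·(1−p) − e·p]·Δt with Δt = 0.5.
p: 0.04100 → 0.04875  (Δp = +0.00775)
p: 0.04875 → 0.05786  (Δp = +0.00911)
p: 0.05786 → 0.06854  (Δp = +0.01068)
p: 0.06854 → 0.08099  (Δp = +0.01245)
p: 0.08099 → 0.09543  (Δp = +0.01444)
p: 0.09543 → 0.11207  (Δp = +0.01664)
p: 0.11207 → 0.13112  (Δp = +0.01905)

0.1311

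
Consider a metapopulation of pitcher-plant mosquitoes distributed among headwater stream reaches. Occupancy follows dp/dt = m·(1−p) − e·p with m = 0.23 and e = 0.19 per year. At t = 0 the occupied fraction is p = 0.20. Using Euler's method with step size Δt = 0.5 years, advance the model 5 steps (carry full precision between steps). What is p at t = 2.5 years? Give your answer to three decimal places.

Update rule: p ← p + [m·(1−p) − e·p]·Δt with Δt = 0.5.
p: 0.20000 → 0.27300  (Δp = +0.07300)
p: 0.27300 → 0.33067  (Δp = +0.05767)
p: 0.33067 → 0.37623  (Δp = +0.04556)
p: 0.37623 → 0.41222  (Δp = +0.03599)
p: 0.41222 → 0.44065  (Δp = +0.02843)

0.441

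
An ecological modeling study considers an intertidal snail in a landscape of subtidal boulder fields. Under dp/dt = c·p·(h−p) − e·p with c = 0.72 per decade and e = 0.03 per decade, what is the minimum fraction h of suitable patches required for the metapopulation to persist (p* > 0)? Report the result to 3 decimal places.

p* = h − e/c is positive only when h > e/c.
h_min = e/c = 0.03/0.72 = 0.0417.

0.042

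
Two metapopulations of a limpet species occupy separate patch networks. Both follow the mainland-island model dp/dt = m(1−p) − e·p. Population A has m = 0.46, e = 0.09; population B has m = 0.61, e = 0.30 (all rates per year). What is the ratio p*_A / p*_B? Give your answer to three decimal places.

1.248

A: p*_A = m/(m+e) = 0.46/0.5500 = 0.8364.
B: p*_B = 0.61/0.9100 = 0.6703.
p*_A / p*_B = 0.8364/0.6703 = 1.2477.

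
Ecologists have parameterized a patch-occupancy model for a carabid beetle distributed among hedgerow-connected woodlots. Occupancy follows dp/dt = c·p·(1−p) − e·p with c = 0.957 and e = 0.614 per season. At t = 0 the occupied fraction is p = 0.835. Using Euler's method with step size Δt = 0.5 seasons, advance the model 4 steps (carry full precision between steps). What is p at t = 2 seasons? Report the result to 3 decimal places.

0.469

Update rule: p ← p + [c·p·(1−p) − e·p]·Δt with Δt = 0.5.
step 1: Δp = -0.19042, p = 0.64458
step 2: Δp = -0.08826, p = 0.55632
step 3: Δp = -0.05268, p = 0.50363
step 4: Δp = -0.03500, p = 0.46864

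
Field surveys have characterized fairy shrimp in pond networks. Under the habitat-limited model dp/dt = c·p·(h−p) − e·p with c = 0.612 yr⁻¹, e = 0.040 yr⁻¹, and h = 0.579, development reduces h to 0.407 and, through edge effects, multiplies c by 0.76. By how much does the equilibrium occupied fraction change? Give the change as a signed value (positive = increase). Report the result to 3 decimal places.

-0.193

Before: p* = h − e/c = 0.579 − 0.040/0.612 = 0.579 − 0.0654 = 0.5136.
After: c = 0.46512, e = 0.04, h = 0.407; p* = 0.407 − 0.04/0.46512 = 0.3210.
Δp* = 0.3210 − 0.5136 = -0.1926.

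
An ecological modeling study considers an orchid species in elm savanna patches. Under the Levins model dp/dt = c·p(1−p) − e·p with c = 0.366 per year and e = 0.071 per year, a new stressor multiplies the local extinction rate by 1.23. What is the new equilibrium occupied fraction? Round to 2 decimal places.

0.76

Before: p* = 1 − 0.071/0.366 = 0.8060.
After the change, c = 0.366, e = 0.08733, so p* = 1 − 0.08733/0.366 = 0.7614.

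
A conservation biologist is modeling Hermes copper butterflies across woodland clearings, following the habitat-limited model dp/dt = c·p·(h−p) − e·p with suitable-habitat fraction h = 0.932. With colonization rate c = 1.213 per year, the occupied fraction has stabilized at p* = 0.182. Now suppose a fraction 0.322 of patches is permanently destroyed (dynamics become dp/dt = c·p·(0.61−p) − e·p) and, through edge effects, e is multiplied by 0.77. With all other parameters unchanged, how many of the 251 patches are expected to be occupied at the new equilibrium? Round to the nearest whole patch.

Balance c(h−p*) = e gives e = 1.213×(0.932 − 0.18200) = 0.90975.
New p* = 0.61 − e/c = 0.61 − 0.70051/1.21300 = 0.03250.
Expected occupied = 251 × 0.03250 = 8.16 ≈ 8.

8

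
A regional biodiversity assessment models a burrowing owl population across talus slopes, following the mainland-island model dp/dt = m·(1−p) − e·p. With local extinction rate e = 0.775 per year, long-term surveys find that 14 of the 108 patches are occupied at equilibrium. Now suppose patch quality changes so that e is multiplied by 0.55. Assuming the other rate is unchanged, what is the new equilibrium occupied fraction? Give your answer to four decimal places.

0.2131

Observed p* = 14/108 = 0.12963.
Balance m(1−p*) = e·p* gives m = e·p*/(1−p*) = 0.775×0.12963/0.87037 = 0.11543.
New p* = m/(m+e) = 0.11543/(0.11543+0.42625) = 0.21310.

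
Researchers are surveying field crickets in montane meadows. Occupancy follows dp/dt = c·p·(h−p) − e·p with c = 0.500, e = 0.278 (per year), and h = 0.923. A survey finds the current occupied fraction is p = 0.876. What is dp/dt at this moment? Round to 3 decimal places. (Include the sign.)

-0.223

Colonization term: c·p·(h−p) = 0.500×0.876×0.0470 = 0.02059.
Extinction term: e·p = 0.24353.
dp/dt = 0.02059 − 0.24353 = -0.22294.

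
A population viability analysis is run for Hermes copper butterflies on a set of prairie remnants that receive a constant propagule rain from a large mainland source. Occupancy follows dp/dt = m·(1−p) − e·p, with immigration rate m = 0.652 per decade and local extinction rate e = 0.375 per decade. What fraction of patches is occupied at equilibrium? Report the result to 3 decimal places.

0.635

Setting dp/dt = 0: m − m·p* = e·p*, so m = (m+e)·p*.
p* = m/(m+e) = 0.652/(0.652+0.375) = 0.652/1.0270 = 0.6349.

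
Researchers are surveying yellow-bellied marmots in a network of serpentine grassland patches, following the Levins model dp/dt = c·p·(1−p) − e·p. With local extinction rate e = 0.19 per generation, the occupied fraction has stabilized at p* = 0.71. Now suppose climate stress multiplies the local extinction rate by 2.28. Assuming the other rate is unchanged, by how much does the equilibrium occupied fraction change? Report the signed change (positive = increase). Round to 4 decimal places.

-0.3712

Balance c(1−p*) = e gives c = e/(1 − 0.71000) = 0.19/0.29000 = 0.65517.
New p* = 1 − e/c = 1 − 0.43320/0.65517 = 0.33880.
Δp* = 0.33880 − 0.71000 = -0.37120.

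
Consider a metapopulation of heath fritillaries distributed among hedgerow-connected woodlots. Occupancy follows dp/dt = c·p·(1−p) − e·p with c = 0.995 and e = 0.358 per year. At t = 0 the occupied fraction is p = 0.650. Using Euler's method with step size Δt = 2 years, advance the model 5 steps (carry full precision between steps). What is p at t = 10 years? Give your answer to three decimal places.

Update rule: p ← p + [c·p·(1−p) − e·p]·Δt with Δt = 2.
p: 0.65000 → 0.63733  (Δp = -0.01267)
p: 0.63733 → 0.64097  (Δp = +0.00365)
p: 0.64097 → 0.63999  (Δp = -0.00098)
p: 0.63999 → 0.64026  (Δp = +0.00027)
p: 0.64026 → 0.64019  (Δp = -0.00007)

0.640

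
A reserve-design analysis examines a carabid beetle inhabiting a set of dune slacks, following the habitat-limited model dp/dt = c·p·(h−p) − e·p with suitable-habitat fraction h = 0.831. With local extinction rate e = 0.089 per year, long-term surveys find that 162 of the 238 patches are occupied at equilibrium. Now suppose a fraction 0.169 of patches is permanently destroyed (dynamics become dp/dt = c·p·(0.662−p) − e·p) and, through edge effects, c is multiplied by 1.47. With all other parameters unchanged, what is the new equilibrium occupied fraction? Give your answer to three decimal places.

Observed p* = 162/238 = 0.68067.
Balance c(h−p*) = e gives c = e/(0.831 − 0.68067) = 0.089/0.15033 = 0.59203.
New p* = 0.662 − e/c = 0.662 − 0.08900/0.87028 = 0.55973.

0.560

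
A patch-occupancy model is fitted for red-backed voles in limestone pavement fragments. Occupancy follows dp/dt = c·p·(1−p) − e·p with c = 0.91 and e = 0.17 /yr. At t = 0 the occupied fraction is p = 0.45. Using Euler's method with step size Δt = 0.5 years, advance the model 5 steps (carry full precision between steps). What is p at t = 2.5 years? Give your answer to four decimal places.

Update rule: p ← p + [c·p·(1−p) − e·p]·Δt with Δt = 0.5.
step 1: Δp = +0.07436, p = 0.52436
step 2: Δp = +0.06891, p = 0.59327
step 3: Δp = +0.05936, p = 0.65264
step 4: Δp = +0.04768, p = 0.70031
step 5: Δp = +0.03597, p = 0.73628

0.7363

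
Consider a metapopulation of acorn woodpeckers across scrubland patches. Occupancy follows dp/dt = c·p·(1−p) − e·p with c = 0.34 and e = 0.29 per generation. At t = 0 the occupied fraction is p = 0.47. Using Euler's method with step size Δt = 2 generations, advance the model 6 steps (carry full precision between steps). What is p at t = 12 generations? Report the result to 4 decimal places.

Update rule: p ← p + [c·p·(1−p) − e·p]·Δt with Δt = 2.
  1  |  dp/dt·Δt = -0.103212  |  p_1 = 0.366788
  2  |  dp/dt·Δt = -0.054804  |  p_2 = 0.311984
  3  |  dp/dt·Δt = -0.034989  |  p_3 = 0.276995
  4  |  dp/dt·Δt = -0.024474  |  p_4 = 0.252521
  5  |  dp/dt·Δt = -0.018109  |  p_5 = 0.234412
  6  |  dp/dt·Δt = -0.013924  |  p_6 = 0.220488

0.2205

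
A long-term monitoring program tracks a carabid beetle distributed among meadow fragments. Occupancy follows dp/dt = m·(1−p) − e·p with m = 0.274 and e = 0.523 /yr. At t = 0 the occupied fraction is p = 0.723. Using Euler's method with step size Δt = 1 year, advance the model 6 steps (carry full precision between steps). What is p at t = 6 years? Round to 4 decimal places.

Update rule: p ← p + [m·(1−p) − e·p]·Δt with Δt = 1.
step 1: Δp = -0.30223, p = 0.42077
step 2: Δp = -0.06135, p = 0.35942
step 3: Δp = -0.01245, p = 0.34696
step 4: Δp = -0.00253, p = 0.34443
step 5: Δp = -0.00051, p = 0.34392
step 6: Δp = -0.00010, p = 0.34382

0.3438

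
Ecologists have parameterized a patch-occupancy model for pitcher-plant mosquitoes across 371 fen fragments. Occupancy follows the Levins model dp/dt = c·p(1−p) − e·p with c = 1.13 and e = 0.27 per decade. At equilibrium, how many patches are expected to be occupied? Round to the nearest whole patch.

282

p* = 1 − e/c = 1 − 0.27/1.13 = 0.7611.
Expected occupied patches = N × p* = 371 × 0.7611 = 282.35 ≈ 282.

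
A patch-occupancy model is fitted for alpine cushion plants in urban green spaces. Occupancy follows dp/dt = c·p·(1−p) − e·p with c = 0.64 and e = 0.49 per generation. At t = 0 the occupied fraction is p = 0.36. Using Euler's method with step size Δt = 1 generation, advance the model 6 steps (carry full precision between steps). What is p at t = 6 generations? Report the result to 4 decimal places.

0.2678

Update rule: p ← p + [c·p·(1−p) − e·p]·Δt with Δt = 1.
  1  |  dp/dt·Δt = -0.028944  |  p_1 = 0.331056
  2  |  dp/dt·Δt = -0.020484  |  p_2 = 0.310572
  3  |  dp/dt·Δt = -0.015145  |  p_3 = 0.295426
  4  |  dp/dt·Δt = -0.011543  |  p_4 = 0.283883
  5  |  dp/dt·Δt = -0.008995  |  p_5 = 0.274888
  6  |  dp/dt·Δt = -0.007127  |  p_6 = 0.267761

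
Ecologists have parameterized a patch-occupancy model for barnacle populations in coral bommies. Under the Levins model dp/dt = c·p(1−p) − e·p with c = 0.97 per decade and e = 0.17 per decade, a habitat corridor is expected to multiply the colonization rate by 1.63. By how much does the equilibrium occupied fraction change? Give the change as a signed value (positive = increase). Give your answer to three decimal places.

Before: p* = 1 − 0.17/0.97 = 0.8247.
After the change, c = 1.5811, e = 0.17, so p* = 1 − 0.17/1.5811 = 0.8925.
Δp* = 0.8925 − 0.8247 = +0.0677.

0.068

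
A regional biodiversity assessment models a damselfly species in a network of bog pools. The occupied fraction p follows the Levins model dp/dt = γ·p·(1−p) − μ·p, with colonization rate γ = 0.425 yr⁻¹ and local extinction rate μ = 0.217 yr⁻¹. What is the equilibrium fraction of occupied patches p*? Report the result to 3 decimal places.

0.489

At equilibrium, colonization balances extinction: γ·p*·(1−p*) = μ·p*.
So p* = 1 − μ/γ = 1 − 0.217/0.425 = 1 − 0.5106 = 0.4894.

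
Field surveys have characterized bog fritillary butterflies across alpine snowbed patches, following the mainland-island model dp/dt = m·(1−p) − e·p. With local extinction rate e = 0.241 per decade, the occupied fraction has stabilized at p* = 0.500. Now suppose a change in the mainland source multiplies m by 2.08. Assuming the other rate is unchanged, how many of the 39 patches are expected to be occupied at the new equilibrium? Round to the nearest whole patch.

Balance m(1−p*) = e·p* gives m = e·p*/(1−p*) = 0.241×0.50000/0.50000 = 0.24100.
New p* = m/(m+e) = 0.50128/(0.50128+0.24100) = 0.67532.
Expected occupied = 39 × 0.67532 = 26.34 ≈ 26.

26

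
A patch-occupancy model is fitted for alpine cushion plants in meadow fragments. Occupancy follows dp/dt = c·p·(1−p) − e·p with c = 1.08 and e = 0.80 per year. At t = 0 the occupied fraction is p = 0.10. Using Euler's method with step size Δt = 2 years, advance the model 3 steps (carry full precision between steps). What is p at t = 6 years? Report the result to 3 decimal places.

0.203

Update rule: p ← p + [c·p·(1−p) − e·p]·Δt with Δt = 2.
step 1: Δp = +0.03440, p = 0.13440
step 2: Δp = +0.03625, p = 0.17065
step 3: Δp = +0.03266, p = 0.20331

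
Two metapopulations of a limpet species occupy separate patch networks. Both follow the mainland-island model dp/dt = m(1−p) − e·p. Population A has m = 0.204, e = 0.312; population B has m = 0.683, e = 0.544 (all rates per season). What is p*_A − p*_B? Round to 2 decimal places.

-0.16

A: p*_A = m/(m+e) = 0.204/0.5160 = 0.3953.
B: p*_B = 0.683/1.2270 = 0.5566.
p*_A − p*_B = 0.3953 − 0.5566 = -0.1613.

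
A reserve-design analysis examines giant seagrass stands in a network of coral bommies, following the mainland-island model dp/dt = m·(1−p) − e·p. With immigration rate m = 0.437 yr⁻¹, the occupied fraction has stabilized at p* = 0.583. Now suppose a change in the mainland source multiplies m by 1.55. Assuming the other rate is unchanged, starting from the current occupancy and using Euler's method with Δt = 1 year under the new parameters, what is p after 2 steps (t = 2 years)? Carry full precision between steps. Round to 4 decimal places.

Balance m(1−p*) = e·p* gives e = m(1−p*)/p* = 0.437×0.41700/0.58300 = 0.31257.
Starting from p₀ = 0.58300; update p ← p + (dp/dt)·Δt with the new parameters.
  1  |  dp/dt·Δt = +0.100226  |  p_1 = 0.683226
  2  |  dp/dt·Δt = +0.001010  |  p_2 = 0.684236

0.6842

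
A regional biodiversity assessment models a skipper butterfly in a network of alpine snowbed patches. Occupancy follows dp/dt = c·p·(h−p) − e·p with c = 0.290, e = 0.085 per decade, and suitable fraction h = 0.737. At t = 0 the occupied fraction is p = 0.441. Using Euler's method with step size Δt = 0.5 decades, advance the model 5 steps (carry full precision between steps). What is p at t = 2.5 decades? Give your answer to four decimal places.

0.4418

Update rule: p ← p + [c·p·(h−p) − e·p]·Δt with Δt = 0.5.
t = 0.5: p = 0.44100 + (+0.00019) = 0.44119
t = 1: p = 0.44119 + (+0.00017) = 0.44136
t = 1.5: p = 0.44136 + (+0.00016) = 0.44152
t = 2: p = 0.44152 + (+0.00015) = 0.44167
t = 2.5: p = 0.44167 + (+0.00014) = 0.44182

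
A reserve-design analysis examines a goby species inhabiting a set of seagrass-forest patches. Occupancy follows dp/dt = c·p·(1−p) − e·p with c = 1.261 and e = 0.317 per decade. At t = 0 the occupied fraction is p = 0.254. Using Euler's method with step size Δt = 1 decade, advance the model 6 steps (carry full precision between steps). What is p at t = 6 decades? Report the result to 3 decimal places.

0.749

Update rule: p ← p + [c·p·(1−p) − e·p]·Δt with Δt = 1.
p: 0.25400 → 0.41242  (Δp = +0.15842)
p: 0.41242 → 0.58726  (Δp = +0.17484)
p: 0.58726 → 0.70675  (Δp = +0.11949)
p: 0.70675 → 0.74406  (Δp = +0.03731)
p: 0.74406 → 0.74833  (Δp = +0.00427)
p: 0.74833 → 0.74860  (Δp = +0.00027)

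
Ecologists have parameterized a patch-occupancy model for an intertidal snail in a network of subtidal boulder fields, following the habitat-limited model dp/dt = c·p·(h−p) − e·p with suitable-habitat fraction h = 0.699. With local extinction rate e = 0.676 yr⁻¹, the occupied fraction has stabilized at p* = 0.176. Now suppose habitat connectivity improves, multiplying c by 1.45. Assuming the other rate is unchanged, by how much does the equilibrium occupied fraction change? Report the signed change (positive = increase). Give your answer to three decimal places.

0.162

Balance c(h−p*) = e gives c = e/(0.699 − 0.17600) = 0.676/0.52300 = 1.29254.
New p* = 0.699 − e/c = 0.699 − 0.67600/1.87418 = 0.33831.
Δp* = 0.33831 − 0.17600 = +0.16231.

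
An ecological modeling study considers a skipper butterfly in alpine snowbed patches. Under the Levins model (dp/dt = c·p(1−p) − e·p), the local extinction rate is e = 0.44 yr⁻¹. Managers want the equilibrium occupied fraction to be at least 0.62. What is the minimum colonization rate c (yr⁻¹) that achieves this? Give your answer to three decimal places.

1.158

p* = 1 − e/c ≥ 0.62 requires e/c ≤ 0.3800, i.e. c ≥ e/0.3800.
c_min = 0.44/0.3800 = 1.1579.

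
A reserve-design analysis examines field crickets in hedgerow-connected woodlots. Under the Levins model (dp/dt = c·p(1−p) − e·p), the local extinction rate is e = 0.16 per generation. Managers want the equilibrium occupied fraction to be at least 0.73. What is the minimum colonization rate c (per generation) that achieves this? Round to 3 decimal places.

p* = 1 − e/c ≥ 0.73 requires e/c ≤ 0.2700, i.e. c ≥ e/0.2700.
c_min = 0.16/0.2700 = 0.5926.

0.593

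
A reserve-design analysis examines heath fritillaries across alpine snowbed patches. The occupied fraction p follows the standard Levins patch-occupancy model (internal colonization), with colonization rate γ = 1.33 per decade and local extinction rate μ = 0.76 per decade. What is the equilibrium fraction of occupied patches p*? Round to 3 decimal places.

At equilibrium, colonization balances extinction: γ·p*·(1−p*) = μ·p*.
So p* = 1 − μ/γ = 1 − 0.76/1.33 = 1 − 0.5714 = 0.4286.

0.429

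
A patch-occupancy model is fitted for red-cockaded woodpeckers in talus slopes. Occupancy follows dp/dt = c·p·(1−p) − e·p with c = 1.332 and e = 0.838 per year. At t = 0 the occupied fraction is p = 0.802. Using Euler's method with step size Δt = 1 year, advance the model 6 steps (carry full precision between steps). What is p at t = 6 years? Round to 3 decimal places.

0.370

Update rule: p ← p + [c·p·(1−p) − e·p]·Δt with Δt = 1.
  1  |  dp/dt·Δt = -0.460560  |  p_1 = 0.341440
  2  |  dp/dt·Δt = +0.013385  |  p_2 = 0.354825
  3  |  dp/dt·Δt = +0.007584  |  p_3 = 0.362409
  4  |  dp/dt·Δt = +0.004085  |  p_4 = 0.366494
  5  |  dp/dt·Δt = +0.002137  |  p_5 = 0.368631
  6  |  dp/dt·Δt = +0.001100  |  p_6 = 0.369731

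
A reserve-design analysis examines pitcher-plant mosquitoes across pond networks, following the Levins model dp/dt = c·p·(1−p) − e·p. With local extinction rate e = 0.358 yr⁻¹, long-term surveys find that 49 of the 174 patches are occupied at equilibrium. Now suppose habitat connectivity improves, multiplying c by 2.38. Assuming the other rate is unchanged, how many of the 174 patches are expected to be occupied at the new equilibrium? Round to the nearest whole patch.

Observed p* = 49/174 = 0.28161.
Balance c(1−p*) = e gives c = e/(1 − 0.28161) = 0.358/0.71839 = 0.49834.
New p* = 1 − e/c = 1 − 0.35800/1.18605 = 0.69816.
Expected occupied = 174 × 0.69816 = 121.48 ≈ 121.

121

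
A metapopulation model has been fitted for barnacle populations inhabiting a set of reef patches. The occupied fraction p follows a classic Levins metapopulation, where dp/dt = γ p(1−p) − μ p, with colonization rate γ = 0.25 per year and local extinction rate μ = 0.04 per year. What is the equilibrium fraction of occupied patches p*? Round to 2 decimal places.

At equilibrium, colonization balances extinction: γ·p*·(1−p*) = μ·p*.
So p* = 1 − μ/γ = 1 − 0.04/0.25 = 1 − 0.1600 = 0.8400.

0.84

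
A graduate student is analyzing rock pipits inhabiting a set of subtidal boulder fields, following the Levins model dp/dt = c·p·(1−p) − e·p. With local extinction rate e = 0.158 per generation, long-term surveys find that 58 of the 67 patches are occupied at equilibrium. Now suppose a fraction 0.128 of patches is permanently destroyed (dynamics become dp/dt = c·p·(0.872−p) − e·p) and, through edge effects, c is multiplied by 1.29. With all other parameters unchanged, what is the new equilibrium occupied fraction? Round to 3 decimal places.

0.768

Observed p* = 58/67 = 0.86567.
Balance c(1−p*) = e gives c = e/(1 − 0.86567) = 0.158/0.13433 = 1.17621.
New p* = 0.872 − e/c = 0.872 − 0.15800/1.51731 = 0.76787.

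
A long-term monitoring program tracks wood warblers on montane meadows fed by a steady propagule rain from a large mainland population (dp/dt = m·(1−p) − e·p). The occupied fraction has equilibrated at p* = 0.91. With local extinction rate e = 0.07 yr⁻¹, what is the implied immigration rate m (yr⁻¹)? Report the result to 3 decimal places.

At equilibrium m(1−p*) = e·p*, so m = e·p*/(1−p*).
m = 0.07 × 0.91 / 0.0900 = 0.0637/0.0900 = 0.7078.

0.708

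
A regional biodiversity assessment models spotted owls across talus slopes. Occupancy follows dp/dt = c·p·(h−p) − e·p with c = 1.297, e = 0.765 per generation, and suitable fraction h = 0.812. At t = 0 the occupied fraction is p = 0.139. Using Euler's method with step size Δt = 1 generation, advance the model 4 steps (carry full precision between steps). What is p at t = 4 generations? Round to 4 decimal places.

Update rule: p ← p + [c·p·(h−p) − e·p]·Δt with Δt = 1.
  1  |  dp/dt·Δt = +0.014995  |  p_1 = 0.153995
  2  |  dp/dt·Δt = +0.013618  |  p_2 = 0.167614
  3  |  dp/dt·Δt = +0.011862  |  p_3 = 0.179475
  4  |  dp/dt·Δt = +0.009940  |  p_4 = 0.189416

0.1894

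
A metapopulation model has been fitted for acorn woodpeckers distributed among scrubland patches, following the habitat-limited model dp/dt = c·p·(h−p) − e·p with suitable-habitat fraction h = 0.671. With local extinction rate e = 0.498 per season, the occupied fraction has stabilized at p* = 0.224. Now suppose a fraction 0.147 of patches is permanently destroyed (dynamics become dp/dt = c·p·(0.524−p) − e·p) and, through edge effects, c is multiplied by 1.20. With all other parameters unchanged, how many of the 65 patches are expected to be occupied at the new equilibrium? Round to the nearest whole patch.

10

Balance c(h−p*) = e gives c = e/(0.671 − 0.22400) = 0.498/0.44700 = 1.11409.
New p* = 0.524 − e/c = 0.524 − 0.49800/1.33691 = 0.15150.
Expected occupied = 65 × 0.15150 = 9.85 ≈ 10.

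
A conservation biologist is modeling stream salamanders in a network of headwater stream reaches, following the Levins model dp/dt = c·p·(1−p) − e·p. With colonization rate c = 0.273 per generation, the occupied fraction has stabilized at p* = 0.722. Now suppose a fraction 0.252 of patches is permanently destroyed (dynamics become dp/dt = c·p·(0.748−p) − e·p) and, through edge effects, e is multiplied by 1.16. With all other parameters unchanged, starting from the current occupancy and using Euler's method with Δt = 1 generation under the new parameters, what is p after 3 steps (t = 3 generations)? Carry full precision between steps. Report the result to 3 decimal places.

Balance c(1−p*) = e gives e = 0.273×(1 − 0.72200) = 0.07589.
Starting from p₀ = 0.72200; update p ← p + (dp/dt)·Δt with the new parameters.
t = 1: p = 0.72200 + (-0.05844) = 0.66356
t = 2: p = 0.66356 + (-0.04312) = 0.62044
t = 3: p = 0.62044 + (-0.03302) = 0.58742

0.587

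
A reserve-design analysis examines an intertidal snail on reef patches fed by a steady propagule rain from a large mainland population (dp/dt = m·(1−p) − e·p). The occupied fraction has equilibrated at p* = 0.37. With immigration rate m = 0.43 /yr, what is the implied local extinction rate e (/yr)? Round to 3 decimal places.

At equilibrium m(1−p*) = e·p*, so e = m(1−p*)/p*.
e = 0.43 × 0.6300 / 0.37 = 0.7322.

0.732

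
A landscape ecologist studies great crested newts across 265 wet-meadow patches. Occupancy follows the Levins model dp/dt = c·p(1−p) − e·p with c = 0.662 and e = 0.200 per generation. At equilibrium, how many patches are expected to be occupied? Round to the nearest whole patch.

185

p* = 1 − e/c = 1 − 0.200/0.662 = 0.6979.
Expected occupied patches = N × p* = 265 × 0.6979 = 184.94 ≈ 185.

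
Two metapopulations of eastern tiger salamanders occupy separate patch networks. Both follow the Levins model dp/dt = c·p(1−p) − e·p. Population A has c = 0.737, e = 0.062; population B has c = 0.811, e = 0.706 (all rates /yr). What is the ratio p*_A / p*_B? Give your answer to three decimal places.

7.074

A: p*_A = 1 − 0.062/0.737 = 0.9159.
B: p*_B = 1 − 0.706/0.811 = 0.1295.
p*_A / p*_B = 0.9159/0.1295 = 7.0740.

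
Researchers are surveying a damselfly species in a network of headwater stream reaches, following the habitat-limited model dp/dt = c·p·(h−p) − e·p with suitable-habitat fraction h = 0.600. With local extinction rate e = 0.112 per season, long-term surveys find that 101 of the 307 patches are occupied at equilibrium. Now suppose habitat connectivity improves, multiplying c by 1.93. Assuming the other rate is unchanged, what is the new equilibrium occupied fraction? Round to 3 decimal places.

Observed p* = 101/307 = 0.32899.
Balance c(h−p*) = e gives c = e/(0.6 − 0.32899) = 0.112/0.27101 = 0.41327.
New p* = 0.6 − e/c = 0.6 − 0.11200/0.79761 = 0.45958.

0.460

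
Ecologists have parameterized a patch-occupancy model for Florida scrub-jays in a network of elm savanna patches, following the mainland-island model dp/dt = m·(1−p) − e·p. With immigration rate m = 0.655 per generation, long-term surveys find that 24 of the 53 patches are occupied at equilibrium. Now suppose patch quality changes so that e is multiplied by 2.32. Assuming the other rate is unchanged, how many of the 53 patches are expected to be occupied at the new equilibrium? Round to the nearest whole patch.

14

Observed p* = 24/53 = 0.45283.
Balance m(1−p*) = e·p* gives e = m(1−p*)/p* = 0.655×0.54717/0.45283 = 0.79146.
New p* = m/(m+e) = 0.65500/(0.65500+1.83619) = 0.26293.
Expected occupied = 53 × 0.26293 = 13.94 ≈ 14.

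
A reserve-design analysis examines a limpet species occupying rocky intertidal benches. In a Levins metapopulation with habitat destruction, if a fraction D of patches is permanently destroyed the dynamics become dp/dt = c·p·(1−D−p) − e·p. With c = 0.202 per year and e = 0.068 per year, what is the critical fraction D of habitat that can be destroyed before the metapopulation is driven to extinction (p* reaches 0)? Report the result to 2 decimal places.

The nontrivial equilibrium is p* = (1−D) − e/c; extinction occurs when this hits zero.
So D_crit = 1 − e/c = 1 − 0.068/0.202 = 1 − 0.3366 = 0.6634.
Note this equals the original equilibrium occupancy — the Levins extinction-debt result.

0.66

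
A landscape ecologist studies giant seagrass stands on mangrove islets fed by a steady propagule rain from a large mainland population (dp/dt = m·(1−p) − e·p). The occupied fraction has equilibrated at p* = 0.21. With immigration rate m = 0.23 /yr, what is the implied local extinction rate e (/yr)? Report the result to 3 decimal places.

At equilibrium m(1−p*) = e·p*, so e = m(1−p*)/p*.
e = 0.23 × 0.7900 / 0.21 = 0.8652.

0.865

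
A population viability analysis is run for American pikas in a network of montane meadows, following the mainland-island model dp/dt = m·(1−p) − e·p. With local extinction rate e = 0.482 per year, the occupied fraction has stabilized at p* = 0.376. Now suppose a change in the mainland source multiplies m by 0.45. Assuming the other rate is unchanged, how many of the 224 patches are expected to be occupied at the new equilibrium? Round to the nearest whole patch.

48

Balance m(1−p*) = e·p* gives m = e·p*/(1−p*) = 0.482×0.37600/0.62400 = 0.29044.
New p* = m/(m+e) = 0.13070/(0.13070+0.48200) = 0.21332.
Expected occupied = 224 × 0.21332 = 47.78 ≈ 48.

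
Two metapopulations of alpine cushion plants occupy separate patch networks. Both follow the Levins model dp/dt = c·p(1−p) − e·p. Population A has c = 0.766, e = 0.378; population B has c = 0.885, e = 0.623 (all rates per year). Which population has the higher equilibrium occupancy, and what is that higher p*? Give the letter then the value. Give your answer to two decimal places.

A, 0.51

A: p*_A = 1 − 0.378/0.766 = 0.5065.
B: p*_B = 1 − 0.623/0.885 = 0.2960.
A is higher at 0.5065.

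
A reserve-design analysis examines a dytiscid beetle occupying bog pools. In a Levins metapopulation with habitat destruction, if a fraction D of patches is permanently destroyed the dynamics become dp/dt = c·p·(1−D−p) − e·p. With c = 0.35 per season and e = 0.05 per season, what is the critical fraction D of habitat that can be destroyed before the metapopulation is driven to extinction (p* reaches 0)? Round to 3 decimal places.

The nontrivial equilibrium is p* = (1−D) − e/c; extinction occurs when this hits zero.
So D_crit = 1 − e/c = 1 − 0.05/0.35 = 1 − 0.1429 = 0.8571.
Note this equals the original equilibrium occupancy — the Levins extinction-debt result.

0.857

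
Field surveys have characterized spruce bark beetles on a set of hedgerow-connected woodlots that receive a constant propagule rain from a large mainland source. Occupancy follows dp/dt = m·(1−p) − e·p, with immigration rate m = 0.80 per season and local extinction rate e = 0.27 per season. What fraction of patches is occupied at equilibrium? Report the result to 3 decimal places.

0.748

At equilibrium the propagule rain into empty patches balances local extinction: m(1−p*) = e·p*.
p* = m/(m+e) = 0.80/(0.80+0.27) = 0.80/1.0700 = 0.7477.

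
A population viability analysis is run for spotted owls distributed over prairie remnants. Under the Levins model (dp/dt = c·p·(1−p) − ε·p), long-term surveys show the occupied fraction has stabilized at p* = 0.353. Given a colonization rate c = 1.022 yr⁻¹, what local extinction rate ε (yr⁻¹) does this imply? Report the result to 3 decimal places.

0.661

At equilibrium c(1−p*) = ε.
ε = 1.022 × (1 − 0.353) = 1.022 × 0.6470 = 0.6612.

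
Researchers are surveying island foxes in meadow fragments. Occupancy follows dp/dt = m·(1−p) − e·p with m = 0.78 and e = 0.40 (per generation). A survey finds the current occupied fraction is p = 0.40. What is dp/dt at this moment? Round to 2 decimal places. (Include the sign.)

0.31

Colonization term: m·(1−p) = 0.78×0.6000 = 0.46800.
Extinction term: e·p = 0.16000.
dp/dt = 0.46800 − 0.16000 = 0.30800.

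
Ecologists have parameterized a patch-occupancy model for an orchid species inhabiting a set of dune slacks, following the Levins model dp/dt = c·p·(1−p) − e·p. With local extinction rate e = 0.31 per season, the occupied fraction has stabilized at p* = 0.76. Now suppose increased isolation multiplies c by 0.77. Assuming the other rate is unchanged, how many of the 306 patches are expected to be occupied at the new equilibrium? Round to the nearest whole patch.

211

Balance c(1−p*) = e gives c = e/(1 − 0.76000) = 0.31/0.24000 = 1.29167.
New p* = 1 − e/c = 1 − 0.31000/0.99459 = 0.68831.
Expected occupied = 306 × 0.68831 = 210.62 ≈ 211.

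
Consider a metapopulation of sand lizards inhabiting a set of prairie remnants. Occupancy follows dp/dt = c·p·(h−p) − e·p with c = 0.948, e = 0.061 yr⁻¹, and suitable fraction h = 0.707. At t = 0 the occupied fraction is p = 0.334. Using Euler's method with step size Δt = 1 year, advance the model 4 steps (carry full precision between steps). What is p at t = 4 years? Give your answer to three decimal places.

Update rule: p ← p + [c·p·(h−p) − e·p]·Δt with Δt = 1.
  1  |  dp/dt·Δt = +0.097730  |  p_1 = 0.431730
  2  |  dp/dt·Δt = +0.086327  |  p_2 = 0.518057
  3  |  dp/dt·Δt = +0.061192  |  p_3 = 0.579249
  4  |  dp/dt·Δt = +0.034818  |  p_4 = 0.614066

0.614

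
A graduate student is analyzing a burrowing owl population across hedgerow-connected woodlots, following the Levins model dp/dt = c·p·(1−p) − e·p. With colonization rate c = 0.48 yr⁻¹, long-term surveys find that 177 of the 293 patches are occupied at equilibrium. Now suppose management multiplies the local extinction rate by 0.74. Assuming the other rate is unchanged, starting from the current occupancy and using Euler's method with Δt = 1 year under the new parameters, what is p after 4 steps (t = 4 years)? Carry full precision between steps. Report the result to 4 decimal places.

Observed p* = 177/293 = 0.60410.
Balance c(1−p*) = e gives e = 0.48×(1 − 0.60410) = 0.19003.
Starting from p₀ = 0.60410; update p ← p + (dp/dt)·Δt with the new parameters.
p: 0.60410 → 0.63394  (Δp = +0.02985)
p: 0.63394 → 0.65618  (Δp = +0.02224)
p: 0.65618 → 0.67220  (Δp = +0.01602)
p: 0.67220 → 0.68344  (Δp = +0.01124)

0.6834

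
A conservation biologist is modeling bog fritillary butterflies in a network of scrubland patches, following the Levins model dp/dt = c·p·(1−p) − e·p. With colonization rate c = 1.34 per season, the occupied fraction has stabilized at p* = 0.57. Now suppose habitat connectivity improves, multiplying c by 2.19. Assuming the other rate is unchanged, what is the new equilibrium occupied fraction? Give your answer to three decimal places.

Balance c(1−p*) = e gives e = 1.34×(1 − 0.57000) = 0.57620.
New p* = 1 − e/c = 1 − 0.57620/2.93460 = 0.80365.

0.804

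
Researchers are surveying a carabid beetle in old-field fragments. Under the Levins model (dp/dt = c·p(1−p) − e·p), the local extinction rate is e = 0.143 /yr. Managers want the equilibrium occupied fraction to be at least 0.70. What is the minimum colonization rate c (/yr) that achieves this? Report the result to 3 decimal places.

0.477

p* = 1 − e/c ≥ 0.70 requires e/c ≤ 0.3000, i.e. c ≥ e/0.3000.
c_min = 0.143/0.3000 = 0.4767.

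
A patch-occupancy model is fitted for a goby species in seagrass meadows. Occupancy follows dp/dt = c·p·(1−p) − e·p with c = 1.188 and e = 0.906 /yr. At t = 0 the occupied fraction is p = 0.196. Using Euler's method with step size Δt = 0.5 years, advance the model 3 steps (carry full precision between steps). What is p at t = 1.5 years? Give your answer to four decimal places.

Update rule: p ← p + [c·p·(1−p) − e·p]·Δt with Δt = 0.5.
step 1: Δp = +0.00482, p = 0.20082
step 2: Δp = +0.00436, p = 0.20518
step 3: Δp = +0.00392, p = 0.20910

0.2091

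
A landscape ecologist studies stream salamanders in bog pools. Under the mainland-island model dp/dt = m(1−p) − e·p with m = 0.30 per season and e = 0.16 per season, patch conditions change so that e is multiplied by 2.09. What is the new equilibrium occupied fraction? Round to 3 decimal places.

Before: p* = 0.30/(0.30+0.16) = 0.6522.
After: m = 0.3, e = 0.3344; p* = 0.3/0.6344 = 0.4729.

0.473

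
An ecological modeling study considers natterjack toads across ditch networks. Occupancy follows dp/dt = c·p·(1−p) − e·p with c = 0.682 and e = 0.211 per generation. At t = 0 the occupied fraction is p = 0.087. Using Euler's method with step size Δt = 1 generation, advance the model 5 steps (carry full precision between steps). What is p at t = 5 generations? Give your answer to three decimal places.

Update rule: p ← p + [c·p·(1−p) − e·p]·Δt with Δt = 1.
  1  |  dp/dt·Δt = +0.035815  |  p_1 = 0.122815
  2  |  dp/dt·Δt = +0.047559  |  p_2 = 0.170374
  3  |  dp/dt·Δt = +0.060449  |  p_3 = 0.230823
  4  |  dp/dt·Δt = +0.072381  |  p_4 = 0.303205
  5  |  dp/dt·Δt = +0.080111  |  p_5 = 0.383316

0.383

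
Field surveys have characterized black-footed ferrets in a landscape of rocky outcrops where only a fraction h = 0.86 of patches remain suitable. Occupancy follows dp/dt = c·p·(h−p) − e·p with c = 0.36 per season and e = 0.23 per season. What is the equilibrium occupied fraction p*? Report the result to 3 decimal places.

0.221

Setting dp/dt = 0 and dividing by p* gives c·(h−p*) = e.
So p* = h − e/c = 0.86 − 0.23/0.36 = 0.86 − 0.6389 = 0.2211.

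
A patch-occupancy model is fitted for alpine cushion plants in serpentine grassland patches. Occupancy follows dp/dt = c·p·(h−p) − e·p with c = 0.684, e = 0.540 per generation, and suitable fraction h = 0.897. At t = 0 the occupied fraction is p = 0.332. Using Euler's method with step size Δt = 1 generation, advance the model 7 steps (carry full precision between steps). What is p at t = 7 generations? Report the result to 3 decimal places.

0.172

Update rule: p ← p + [c·p·(h−p) − e·p]·Δt with Δt = 1.
  1  |  dp/dt·Δt = -0.050975  |  p_1 = 0.281025
  2  |  dp/dt·Δt = -0.033350  |  p_2 = 0.247675
  3  |  dp/dt·Δt = -0.023742  |  p_3 = 0.223932
  4  |  dp/dt·Δt = -0.017830  |  p_4 = 0.206102
  5  |  dp/dt·Δt = -0.013897  |  p_5 = 0.192206
  6  |  dp/dt·Δt = -0.011133  |  p_6 = 0.181073
  7  |  dp/dt·Δt = -0.009109  |  p_7 = 0.171964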